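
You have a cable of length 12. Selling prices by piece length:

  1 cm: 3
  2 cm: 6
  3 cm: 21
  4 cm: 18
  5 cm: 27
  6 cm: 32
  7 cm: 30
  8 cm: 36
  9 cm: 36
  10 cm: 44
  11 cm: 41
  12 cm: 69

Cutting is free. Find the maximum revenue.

84

Consider every possible first cut. r[k] is the best of p[i]+r[k−i] over all sellable i≤k.
r[1] = 3
r[2] = 6  (first piece 1, then r[1]=3)
r[3] = 21
r[4] = 24  (first piece 1, then r[3]=21)
r[5] = 27  (first piece 1, then r[4]=24)
r[6] = 42  (first piece 3, then r[3]=21)
r[7] = 45  (first piece 1, then r[6]=42)
r[8] = 48  (first piece 1, then r[7]=45)
r[9] = 63  (first piece 3, then r[6]=42)
r[10] = 66  (first piece 1, then r[9]=63)
r[11] = 69  (first piece 1, then r[10]=66)
r[12] = 84  (first piece 3, then r[9]=63)
One optimal cutting: 3 + 3 + 3 + 3 → 21 + 21 + 21 + 21 = 84.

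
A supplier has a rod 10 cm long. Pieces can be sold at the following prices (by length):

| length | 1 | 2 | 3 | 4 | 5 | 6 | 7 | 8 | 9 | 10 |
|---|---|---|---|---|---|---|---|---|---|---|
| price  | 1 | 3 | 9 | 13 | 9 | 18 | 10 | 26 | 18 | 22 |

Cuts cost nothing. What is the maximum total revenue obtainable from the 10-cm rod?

Build r[k] bottom-up: r[k] = max over allowed piece i of (p[i] + r[k−i]).
r[1] = 1
r[2] = 3
r[3] = 9
r[4] = 13
r[5] = 14  (first piece 1, then r[4]=13)
r[6] = 18  (first piece 3, then r[3]=9)
r[7] = 22  (first piece 3, then r[4]=13)
r[8] = 26  (first piece 4, then r[4]=13)
r[9] = 27  (first piece 1, then r[8]=26)
r[10] = 31  (first piece 3, then r[7]=22)
One optimal cutting: 4 + 3 + 3 → €13 + €9 + €9 = €31.

31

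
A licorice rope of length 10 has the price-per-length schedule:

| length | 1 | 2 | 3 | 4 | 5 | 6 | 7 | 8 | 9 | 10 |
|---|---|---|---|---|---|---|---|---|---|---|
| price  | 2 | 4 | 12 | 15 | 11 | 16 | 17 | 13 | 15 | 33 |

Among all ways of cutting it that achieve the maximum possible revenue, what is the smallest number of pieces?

Build r[k] bottom-up: r[k] = max over allowed piece i of (p[i] + r[k−i]).
r[1] = 2
r[2] = 4  (first piece 1, then r[1]=2)
r[3] = 12
r[4] = 15
r[5] = 17  (first piece 1, then r[4]=15)
r[6] = 24  (first piece 3, then r[3]=12)
r[7] = 27  (first piece 3, then r[4]=15)
r[8] = 30  (first piece 4, then r[4]=15)
r[9] = 36  (first piece 3, then r[6]=24)
r[10] = 39  (first piece 3, then r[7]=27)
Maximum revenue is ¢39.
Now minimize piece count subject to staying optimal: for each k, pieces[k] = 1 + min over i with p[i]+r[k−i]=r[k] of pieces[k−i].
pieces[7] = 2
pieces[8] = 2
pieces[9] = 3
pieces[10] = 3

3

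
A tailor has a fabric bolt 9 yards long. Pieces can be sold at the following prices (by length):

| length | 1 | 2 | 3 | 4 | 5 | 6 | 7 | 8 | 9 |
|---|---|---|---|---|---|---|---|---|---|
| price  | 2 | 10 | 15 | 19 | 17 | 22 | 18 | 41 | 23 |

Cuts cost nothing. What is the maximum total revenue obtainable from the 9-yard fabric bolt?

45

Consider every possible first cut. best[k] is the best of p[i]+best[k−i] over all sellable i≤k.
best[1] = 2
best[2] = max(2+2, 10+0) = 10
best[3] = max(2+10, 10+2, 15+0) = 15
best[4] = max(2+15, 10+10, 15+2, 19+0) = 20
best[5] = max(2+20, 10+15, 15+10, 19+2, 17+0) = 25
best[6] = max(2+25, 10+20, 15+15, 19+10, 17+2, 22+0) = 30
best[7] = max(2+30, 10+25, 15+20, …, 22+2, 18+0) = 35
best[8] = max(2+35, 10+30, 15+25, …, 18+2, 41+0) = 41
best[9] = max(2+41, 10+35, 15+30, …, 41+2, 23+0) = 45
One optimal cutting: 3 + 2 + 2 + 2 → $15 + $10 + $10 + $10 = $45.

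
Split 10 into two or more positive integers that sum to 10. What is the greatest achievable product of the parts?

Let m[k] be the best product for length k (with at least one cut). For each first piece i, the rest contributes max(k−i, m[k−i]).
Small cases: m[2]=1, m[3]=2, m[4]=4.
m[5] = 2×max(3,2) = 2×3 = 6
m[6] = 3×max(3,2) = 3×3 = 9
m[7] = 2×max(5,6) = 2×6 = 12
m[8] = 2×max(6,9) = 2×9 = 18
m[9] = 3×max(6,9) = 3×9 = 27
m[10] = 2×max(8,18) = 2×18 = 36
One optimal split: 3 + 3 + 2 + 2; product 3×3×2×2 = 36.

36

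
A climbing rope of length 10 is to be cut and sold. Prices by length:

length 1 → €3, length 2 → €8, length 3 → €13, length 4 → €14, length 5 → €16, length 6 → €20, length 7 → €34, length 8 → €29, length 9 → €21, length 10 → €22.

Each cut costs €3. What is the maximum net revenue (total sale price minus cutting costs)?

Consider every possible first cut. net[k] is the best of p[i]+net[k−i] over all sellable i≤k, charging 3 whenever i<k.
net[1] = 3
net[2] = max(3+3-3, 8+0) = 8
net[3] = max(3+8-3, 8+3-3, 13+0) = 13
net[4] = max(3+13-3, 8+8-3, 13+3-3, 14+0) = 14
net[5] = max(3+14-3, 8+13-3, 13+8-3, 14+3-3, 16+0) = 18
net[6] = max(3+18-3, 8+14-3, 13+13-3, 14+8-3, 16+3-3, 20+0) = 23
net[7] = max(3+23-3, 8+18-3, 13+14-3, …, 20+3-3, 34+0) = 34
net[8] = max(3+34-3, 8+23-3, 13+18-3, …, 34+3-3, 29+0) = 34
net[9] = max(3+34-3, 8+34-3, 13+23-3, …, 29+3-3, 21+0) = 39
net[10] = max(3+39-3, 8+34-3, 13+34-3, …, 21+3-3, 22+0) = 44
One optimal plan: pieces 7 + 3 (1 cut) → €47 − €3 = €44.

44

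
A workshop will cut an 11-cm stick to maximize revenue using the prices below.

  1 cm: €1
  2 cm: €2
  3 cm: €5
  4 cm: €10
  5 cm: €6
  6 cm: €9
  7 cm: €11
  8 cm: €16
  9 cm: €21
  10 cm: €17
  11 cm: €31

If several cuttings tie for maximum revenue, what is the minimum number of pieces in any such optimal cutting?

1

Consider every possible first cut. r[k] is the best of p[i]+r[k−i] over all sellable i≤k.
r[1] = 1
r[2] = max(1+1, 2+0) = 2
r[3] = max(1+2, 2+1, 5+0) = 5
r[4] = max(1+5, 2+2, 5+1, 10+0) = 10
r[5] = max(1+10, 2+5, 5+2, 10+1, 6+0) = 11
r[6] = max(1+11, 2+10, 5+5, 10+2, 6+1, 9+0) = 12
r[7] = max(1+12, 2+11, 5+10, …, 9+1, 11+0) = 15
r[8] = max(1+15, 2+12, 5+11, …, 11+1, 16+0) = 20
r[9] = max(1+20, 2+15, 5+12, …, 16+1, 21+0) = 21
r[10] = max(1+21, 2+20, 5+15, …, 21+1, 17+0) = 22
r[11] = max(1+22, 2+21, 5+20, …, 17+1, 31+0) = 31
Maximum revenue is €31.
Now minimize piece count subject to staying optimal: for each k, pieces[k] = 1 + min over i with p[i]+r[k−i]=r[k] of pieces[k−i].
pieces[8] = 2
pieces[9] = 1
pieces[10] = 2
pieces[11] = 1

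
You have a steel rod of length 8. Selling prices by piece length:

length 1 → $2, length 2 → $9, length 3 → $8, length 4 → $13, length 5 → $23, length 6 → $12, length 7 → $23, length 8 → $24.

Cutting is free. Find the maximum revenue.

36

Consider every possible first cut. best[k] is the best of p[i]+best[k−i] over all sellable i≤k.
best[1] = 2
best[2] = max(2+2, 9+0) = 9
best[3] = max(2+9, 9+2, 8+0) = 11
best[4] = max(2+11, 9+9, 8+2, 13+0) = 18
best[5] = max(2+18, 9+11, 8+9, 13+2, 23+0) = 23
best[6] = max(2+23, 9+18, 8+11, 13+9, 23+2, 12+0) = 27
best[7] = max(2+27, 9+23, 8+18, …, 12+2, 23+0) = 32
best[8] = max(2+32, 9+27, 8+23, …, 23+2, 24+0) = 36
One optimal cutting: 2 + 2 + 2 + 2 → $9 + $9 + $9 + $9 = $36.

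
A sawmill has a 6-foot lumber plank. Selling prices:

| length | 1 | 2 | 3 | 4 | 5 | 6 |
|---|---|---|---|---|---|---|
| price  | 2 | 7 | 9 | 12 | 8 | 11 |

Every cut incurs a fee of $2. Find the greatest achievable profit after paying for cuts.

Consider every possible first cut. r[k] is the best of p[i]+r[k−i] over all sellable i≤k, charging 2 whenever i<k.
r[1] = 2
r[2] = max(2+2-2, 7+0) = 7
r[3] = max(2+7-2, 7+2-2, 9+0) = 9
r[4] = max(2+9-2, 7+7-2, 9+2-2, 12+0) = 12
r[5] = max(2+12-2, 7+9-2, 9+7-2, 12+2-2, 8+0) = 14
r[6] = max(2+14-2, 7+12-2, 9+9-2, 12+7-2, 8+2-2, 11+0) = 17
One optimal plan: pieces 2 + 2 + 2 (2 cuts) → $21 − $4 = $17.

17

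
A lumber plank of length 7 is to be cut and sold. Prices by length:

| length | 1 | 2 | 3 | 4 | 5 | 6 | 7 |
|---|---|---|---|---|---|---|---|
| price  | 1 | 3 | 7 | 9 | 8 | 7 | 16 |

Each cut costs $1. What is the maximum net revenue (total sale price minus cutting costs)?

16

Build v[k] bottom-up: v[k] = max over allowed piece i of (p[i] + v[k−i]) − 1 per cut.
v[1] = 1
v[2] = 3
v[3] = 7
v[4] = 9
v[5] = 9  (first piece 1, then v[4]=9)
v[6] = 13  (first piece 3, then v[3]=7)
v[7] = 16
Best is to make no cuts and sell whole for $16.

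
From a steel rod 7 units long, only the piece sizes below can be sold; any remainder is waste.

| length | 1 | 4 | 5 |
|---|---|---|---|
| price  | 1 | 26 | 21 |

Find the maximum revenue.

Let f[k] be the best obtainable value from length k. For each k, try every first piece i and keep the best of price[i] + f[k−i].
f[1] = 1
f[2] = 2  (first piece 1, then f[1]=1)
f[3] = 3  (first piece 1, then f[2]=2)
f[4] = max(1+3, 26+0) = 26
f[5] = max(1+26, 26+1, 21+0) = 27
f[6] = max(1+27, 26+2, 21+1) = 28
f[7] = max(1+28, 26+3, 21+2) = 29
One optimal cutting: 4 + 1 + 1 + 1 → $29.

29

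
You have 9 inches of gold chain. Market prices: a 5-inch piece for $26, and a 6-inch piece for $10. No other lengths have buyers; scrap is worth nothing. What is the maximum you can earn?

Consider every possible first cut. f[k] is the best of p[i]+f[k−i] over all sellable i≤k.
f[1] = 0
f[2] = 0
f[3] = 0
f[4] = 0
f[5] = 26
f[6] = max(26+0, 10+0) = 26
f[7] = max(26+0, 10+0) = 26
f[8] = max(26+0, 10+0) = 26
f[9] = max(26+0, 10+0) = 26
One optimal cutting: pieces 5 with 4 inches of scrap → $26.

26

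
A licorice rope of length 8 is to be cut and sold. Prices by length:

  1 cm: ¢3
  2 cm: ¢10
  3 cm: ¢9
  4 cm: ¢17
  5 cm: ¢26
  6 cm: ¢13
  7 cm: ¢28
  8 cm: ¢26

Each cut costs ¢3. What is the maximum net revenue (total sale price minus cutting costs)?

Let v[k] be the best obtainable value from length k. For each k, try every first piece i and keep the best of price[i] + v[k−i] minus the 3 cut fee when i<k.
v[1] = 3
v[2] = max(3+3-3, 10+0) = 10
v[3] = max(3+10-3, 10+3-3, 9+0) = 10
v[4] = max(3+10-3, 10+10-3, 9+3-3, 17+0) = 17
v[5] = max(3+17-3, 10+10-3, 9+10-3, 17+3-3, 26+0) = 26
v[6] = max(3+26-3, 10+17-3, 9+10-3, 17+10-3, 26+3-3, 13+0) = 26
v[7] = max(3+26-3, 10+26-3, 9+17-3, …, 13+3-3, 28+0) = 33
v[8] = max(3+33-3, 10+26-3, 9+26-3, …, 28+3-3, 26+0) = 33
One optimal plan: pieces 5 + 2 + 1 (2 cuts) → ¢39 − ¢6 = ¢33.

33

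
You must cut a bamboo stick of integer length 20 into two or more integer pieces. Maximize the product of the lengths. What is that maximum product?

1458

Let g[k] be the best product for length k (with at least one cut). For each first piece i, the rest contributes max(k−i, g[k−i]).
g[2] = 1×max(1,0) = 1×1 = 1
g[3] = 1×max(2,1) = 1×2 = 2
g[4] = 2×max(2,1) = 2×2 = 4
g[5] = 2×max(3,2) = 2×3 = 6
g[6] = 3×max(3,2) = 3×3 = 9
g[7] = 2×max(5,6) = 2×6 = 12
g[8] = 2×max(6,9) = 2×9 = 18
g[9] = 3×max(6,9) = 3×9 = 27
g[10] = 2×max(8,18) = 2×18 = 36
g[11] = 2×max(9,27) = 2×27 = 54
g[12] = 3×max(9,27) = 3×27 = 81
g[13] = 2×max(11,54) = 2×54 = 108
g[14] = 2×max(12,81) = 2×81 = 162
g[15] = 3×max(12,81) = 3×81 = 243
g[16] = 2×max(14,162) = 2×162 = 324
g[17] = 2×max(15,243) = 2×243 = 486
g[18] = 3×max(15,243) = 3×243 = 729
g[19] = 2×max(17,486) = 2×486 = 972
g[20] = 2×max(18,729) = 2×729 = 1458
One optimal split: 3 + 3 + 3 + 3 + 3 + 3 + 2; product 3×3×3×3×3×3×2 = 1458.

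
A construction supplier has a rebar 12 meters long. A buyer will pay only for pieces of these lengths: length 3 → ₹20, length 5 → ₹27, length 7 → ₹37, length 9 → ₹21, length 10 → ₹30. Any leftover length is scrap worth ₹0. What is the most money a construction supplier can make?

Let best[k] be the best obtainable value from length k. For each k, try every first piece i and keep the best of price[i] + best[k−i].
best[1] = 0
best[2] = 0
best[3] = 20
best[4] = 20
best[5] = max(20+0, 27+0) = 27
best[6] = max(20+20, 27+0) = 40
best[7] = max(20+20, 27+0, 37+0) = 40
best[8] = max(20+27, 27+20, 37+0) = 47
best[9] = max(20+40, 27+20, 37+0, 21+0) = 60
best[10] = max(20+40, 27+27, 37+20, 21+0, 30+0) = 60
best[11] = max(20+47, 27+40, 37+20, 21+0, 30+0) = 67
best[12] = max(20+60, 27+40, 37+27, 21+20, 30+0) = 80
One optimal cutting: 3 + 3 + 3 + 3 → ₹80.

80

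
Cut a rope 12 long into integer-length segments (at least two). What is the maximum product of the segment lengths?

Fill f[k] for k=2..12: at each k try every first piece i and multiply by the better of (k−i) uncut or f[k−i].
f[2] = 1·max(1,0) = 1·1 = 1
f[3] = 1·max(2,1) = 1·2 = 2
f[4] = 2·max(2,1) = 2·2 = 4
f[5] = 2·max(3,2) = 2·3 = 6
f[6] = 3·max(3,2) = 3·3 = 9
f[7] = 2·max(5,6) = 2·6 = 12
f[8] = 2·max(6,9) = 2·9 = 18
f[9] = 3·max(6,9) = 3·9 = 27
f[10] = 2·max(8,18) = 2·18 = 36
f[11] = 2·max(9,27) = 2·27 = 54
f[12] = 3·max(9,27) = 3·27 = 81
One optimal split: 3 + 3 + 3 + 3; product 3·3·3·3 = 81.

81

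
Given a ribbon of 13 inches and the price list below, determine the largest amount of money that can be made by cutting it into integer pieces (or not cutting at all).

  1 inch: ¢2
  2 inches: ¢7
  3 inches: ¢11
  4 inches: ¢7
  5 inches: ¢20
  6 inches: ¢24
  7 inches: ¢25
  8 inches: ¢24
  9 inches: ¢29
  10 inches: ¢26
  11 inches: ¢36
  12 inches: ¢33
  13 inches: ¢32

Build best[k] bottom-up: best[k] = max over allowed piece i of (p[i] + best[k−i]).
best[1] = 2
best[2] = 7
best[3] = 11
best[4] = 14  (first piece 2, then best[2]=7)
best[5] = 20
best[6] = 24
best[7] = 27  (first piece 2, then best[5]=20)
best[8] = 31  (first piece 2, then best[6]=24)
best[9] = 35  (first piece 3, then best[6]=24)
best[10] = 40  (first piece 5, then best[5]=20)
best[11] = 44  (first piece 5, then best[6]=24)
best[12] = 48  (first piece 6, then best[6]=24)
best[13] = 51  (first piece 2, then best[11]=44)
One optimal cutting: 6 + 5 + 2 → ¢24 + ¢20 + ¢7 = ¢51.

51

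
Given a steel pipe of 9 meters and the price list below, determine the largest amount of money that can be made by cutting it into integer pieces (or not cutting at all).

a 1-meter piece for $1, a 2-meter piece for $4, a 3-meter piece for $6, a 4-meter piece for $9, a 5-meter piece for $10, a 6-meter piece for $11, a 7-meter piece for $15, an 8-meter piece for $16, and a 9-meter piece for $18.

Build r[k] bottom-up: r[k] = max over allowed piece i of (p[i] + r[k−i]).
r[1] = 1
r[2] = 4
r[3] = 6
r[4] = 9
r[5] = 10  (first piece 1, then r[4]=9)
r[6] = 13  (first piece 2, then r[4]=9)
r[7] = 15  (first piece 3, then r[4]=9)
r[8] = 18  (first piece 4, then r[4]=9)
r[9] = 19  (first piece 1, then r[8]=18)
One optimal cutting: 4 + 4 + 1 → $9 + $9 + $1 = $19.

19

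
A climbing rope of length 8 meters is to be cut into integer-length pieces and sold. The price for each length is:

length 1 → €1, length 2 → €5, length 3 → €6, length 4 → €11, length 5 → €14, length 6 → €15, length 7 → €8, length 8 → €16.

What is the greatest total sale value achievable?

22

Let v[k] be the best obtainable value from length k. For each k, try every first piece i and keep the best of price[i] + v[k−i].
v[1] = 1
v[2] = max(1+1, 5+0) = 5
v[3] = max(1+5, 5+1, 6+0) = 6
v[4] = max(1+6, 5+5, 6+1, 11+0) = 11
v[5] = max(1+11, 5+6, 6+5, 11+1, 14+0) = 14
v[6] = max(1+14, 5+11, 6+6, 11+5, 14+1, 15+0) = 16
v[7] = max(1+16, 5+14, 6+11, …, 15+1, 8+0) = 19
v[8] = max(1+19, 5+16, 6+14, …, 8+1, 16+0) = 22
One optimal cutting: 4 + 4 → €11 + €11 = €22.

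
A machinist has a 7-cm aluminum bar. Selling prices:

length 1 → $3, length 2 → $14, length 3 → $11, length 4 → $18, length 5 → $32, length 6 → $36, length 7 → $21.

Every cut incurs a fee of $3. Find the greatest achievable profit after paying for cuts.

Consider every possible first cut. r[k] is the best of p[i]+r[k−i] over all sellable i≤k, charging 3 whenever i<k.
r[1] = 3
r[2] = max(3+3-3, 14+0) = 14
r[3] = max(3+14-3, 14+3-3, 11+0) = 14
r[4] = max(3+14-3, 14+14-3, 11+3-3, 18+0) = 25
r[5] = max(3+25-3, 14+14-3, 11+14-3, 18+3-3, 32+0) = 32
r[6] = max(3+32-3, 14+25-3, 11+14-3, 18+14-3, 32+3-3, 36+0) = 36
r[7] = max(3+36-3, 14+32-3, 11+25-3, …, 36+3-3, 21+0) = 43
One optimal plan: pieces 5 + 2 (1 cut) → $46 − $3 = $43.

43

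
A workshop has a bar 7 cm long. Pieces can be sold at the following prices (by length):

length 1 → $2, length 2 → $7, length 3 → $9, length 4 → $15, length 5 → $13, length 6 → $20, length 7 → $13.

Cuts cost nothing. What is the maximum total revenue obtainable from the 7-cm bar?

Let best[k] be the best obtainable value from length k. For each k, try every first piece i and keep the best of price[i] + best[k−i].
best[1] = 2
best[2] = 7
best[3] = 9  (first piece 1, then best[2]=7)
best[4] = 15
best[5] = 17  (first piece 1, then best[4]=15)
best[6] = 22  (first piece 2, then best[4]=15)
best[7] = 24  (first piece 1, then best[6]=22)
One optimal cutting: 4 + 2 + 1 → $15 + $7 + $2 = $24.

24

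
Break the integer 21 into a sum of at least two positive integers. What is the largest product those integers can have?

2187

Fill g[k] for k=2..21: at each k try every first piece i and multiply by the better of (k−i) uncut or g[k−i].
g[2] = 1*max(1,0) = 1*1 = 1
g[3] = 1*max(2,1) = 1*2 = 2
g[4] = 2*max(2,1) = 2*2 = 4
g[5] = 2*max(3,2) = 2*3 = 6
g[6] = 3*max(3,2) = 3*3 = 9
g[7] = 2*max(5,6) = 2*6 = 12
g[8] = 2*max(6,9) = 2*9 = 18
g[9] = 3*max(6,9) = 3*9 = 27
g[10] = 2*max(8,18) = 2*18 = 36
g[11] = 2*max(9,27) = 2*27 = 54
g[12] = 3*max(9,27) = 3*27 = 81
g[13] = 2*max(11,54) = 2*54 = 108
g[14] = 2*max(12,81) = 2*81 = 162
g[15] = 3*max(12,81) = 3*81 = 243
g[16] = 2*max(14,162) = 2*162 = 324
g[17] = 2*max(15,243) = 2*243 = 486
g[18] = 3*max(15,243) = 3*243 = 729
g[19] = 2*max(17,486) = 2*486 = 972
g[20] = 2*max(18,729) = 2*729 = 1458
g[21] = 3*max(18,729) = 3*729 = 2187
One optimal split: 3 + 3 + 3 + 3 + 3 + 3 + 3; product 3*3*3*3*3*3*3 = 2187.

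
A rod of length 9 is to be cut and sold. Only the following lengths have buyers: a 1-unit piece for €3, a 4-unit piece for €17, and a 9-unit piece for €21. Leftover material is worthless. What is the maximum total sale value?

Build r[k] bottom-up: r[k] = max over allowed piece i of (p[i] + r[k−i]).
r[1] = 3
r[2] = 6  (first piece 1, then r[1]=3)
r[3] = 9  (first piece 1, then r[2]=6)
r[4] = max(3+9, 17+0) = 17
r[5] = max(3+17, 17+3) = 20
r[6] = max(3+20, 17+6) = 23
r[7] = max(3+23, 17+9) = 26
r[8] = max(3+26, 17+17) = 34
r[9] = max(3+34, 17+20, 21+0) = 37
One optimal cutting: 4 + 4 + 1 → €37.

37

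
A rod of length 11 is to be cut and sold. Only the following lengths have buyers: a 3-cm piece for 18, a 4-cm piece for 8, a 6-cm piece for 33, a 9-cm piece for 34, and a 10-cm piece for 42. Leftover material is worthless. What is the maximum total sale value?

54

Let best[k] be the best obtainable value from length k. For each k, try every first piece i and keep the best of price[i] + best[k−i].
best[1] = 0
best[2] = 0
best[3] = 18
best[4] = 18
best[5] = 18
best[6] = 36  (first piece 3, then best[3]=18)
best[7] = 36
best[8] = 36
best[9] = 54  (first piece 3, then best[6]=36)
best[10] = 54
best[11] = 54
One optimal cutting: pieces 3 + 3 + 3 with 2 cm of scrap → 54.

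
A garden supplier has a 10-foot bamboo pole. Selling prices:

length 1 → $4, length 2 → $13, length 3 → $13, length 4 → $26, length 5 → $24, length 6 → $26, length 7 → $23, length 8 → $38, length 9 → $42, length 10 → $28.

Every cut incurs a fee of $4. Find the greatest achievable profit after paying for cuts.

57

Build r[k] bottom-up: r[k] = max over allowed piece i of (p[i] + r[k−i]) − 4 per cut.
r[1] = 4
r[2] = max(4+4-4, 13+0) = 13
r[3] = max(4+13-4, 13+4-4, 13+0) = 13
r[4] = max(4+13-4, 13+13-4, 13+4-4, 26+0) = 26
r[5] = max(4+26-4, 13+13-4, 13+13-4, 26+4-4, 24+0) = 26
r[6] = max(4+26-4, 13+26-4, 13+13-4, 26+13-4, 24+4-4, 26+0) = 35
r[7] = max(4+35-4, 13+26-4, 13+26-4, …, 26+4-4, 23+0) = 35
r[8] = max(4+35-4, 13+35-4, 13+26-4, …, 23+4-4, 38+0) = 48
r[9] = max(4+48-4, 13+35-4, 13+35-4, …, 38+4-4, 42+0) = 48
r[10] = max(4+48-4, 13+48-4, 13+35-4, …, 42+4-4, 28+0) = 57
One optimal plan: pieces 4 + 4 + 2 (2 cuts) → $65 − $8 = $57.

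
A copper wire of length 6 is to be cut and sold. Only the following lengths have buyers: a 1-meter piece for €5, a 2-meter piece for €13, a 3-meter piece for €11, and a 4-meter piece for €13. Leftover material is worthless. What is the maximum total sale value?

Let r[k] be the best obtainable value from length k. For each k, try every first piece i and keep the best of price[i] + r[k−i].
r[1] = 5
r[2] = max(5+5, 13+0) = 13
r[3] = max(5+13, 13+5, 11+0) = 18
r[4] = max(5+18, 13+13, 11+5, 13+0) = 26
r[5] = max(5+26, 13+18, 11+13, 13+5) = 31
r[6] = max(5+31, 13+26, 11+18, 13+13) = 39
One optimal cutting: 2 + 2 + 2 → €39.

39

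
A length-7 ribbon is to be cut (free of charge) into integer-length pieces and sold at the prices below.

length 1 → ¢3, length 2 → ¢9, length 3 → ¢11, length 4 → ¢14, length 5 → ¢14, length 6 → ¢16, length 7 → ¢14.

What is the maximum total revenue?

Build R[k] bottom-up: R[k] = max over allowed piece i of (p[i] + R[k−i]).
R[1] = 3
R[2] = 9
R[3] = 12  (first piece 1, then R[2]=9)
R[4] = 18  (first piece 2, then R[2]=9)
R[5] = 21  (first piece 1, then R[4]=18)
R[6] = 27  (first piece 2, then R[4]=18)
R[7] = 30  (first piece 1, then R[6]=27)
One optimal cutting: 2 + 2 + 2 + 1 → ¢9 + ¢9 + ¢9 + ¢3 = ¢30.

30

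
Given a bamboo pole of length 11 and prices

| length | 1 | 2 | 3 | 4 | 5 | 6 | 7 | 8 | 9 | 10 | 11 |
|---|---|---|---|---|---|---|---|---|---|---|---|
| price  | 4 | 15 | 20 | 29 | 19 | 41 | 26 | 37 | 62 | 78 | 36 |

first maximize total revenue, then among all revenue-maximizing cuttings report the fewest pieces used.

2

Consider every possible first cut. r[k] is the best of p[i]+r[k−i] over all sellable i≤k.
r[1] = 4
r[2] = 15
r[3] = 20
r[4] = 30  (first piece 2, then r[2]=15)
r[5] = 35  (first piece 2, then r[3]=20)
r[6] = 45  (first piece 2, then r[4]=30)
r[7] = 50  (first piece 2, then r[5]=35)
r[8] = 60  (first piece 2, then r[6]=45)
r[9] = 65  (first piece 2, then r[7]=50)
r[10] = 78
r[11] = 82  (first piece 1, then r[10]=78)
Maximum revenue is $82.
Now minimize piece count subject to staying optimal: for each k, pieces[k] = 1 + min over i with p[i]+r[k−i]=r[k] of pieces[k−i].
pieces[8] = 4
pieces[9] = 4
pieces[10] = 1
pieces[11] = 2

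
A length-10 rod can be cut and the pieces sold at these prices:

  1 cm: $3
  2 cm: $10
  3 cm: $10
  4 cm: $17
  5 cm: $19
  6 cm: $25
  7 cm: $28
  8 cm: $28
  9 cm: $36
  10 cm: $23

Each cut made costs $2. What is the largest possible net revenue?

Consider every possible first cut. net[k] is the best of p[i]+net[k−i] over all sellable i≤k, charging 2 whenever i<k.
net[1] = 3
net[2] = max(3+3-2, 10+0) = 10
net[3] = max(3+10-2, 10+3-2, 10+0) = 11
net[4] = max(3+11-2, 10+10-2, 10+3-2, 17+0) = 18
net[5] = max(3+18-2, 10+11-2, 10+10-2, 17+3-2, 19+0) = 19
net[6] = max(3+19-2, 10+18-2, 10+11-2, 17+10-2, 19+3-2, 25+0) = 26
net[7] = max(3+26-2, 10+19-2, 10+18-2, …, 25+3-2, 28+0) = 28
net[8] = max(3+28-2, 10+26-2, 10+19-2, …, 28+3-2, 28+0) = 34
net[9] = max(3+34-2, 10+28-2, 10+26-2, …, 28+3-2, 36+0) = 36
net[10] = max(3+36-2, 10+34-2, 10+28-2, …, 36+3-2, 23+0) = 42
One optimal plan: pieces 2 + 2 + 2 + 2 + 2 (4 cuts) → $50 − $8 = $42.

42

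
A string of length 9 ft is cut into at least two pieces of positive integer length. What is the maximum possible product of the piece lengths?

27

Fill prod[k] for k=2..9: at each k try every first piece i and multiply by the better of (k−i) uncut or prod[k−i].
Small cases: prod[2]=1, prod[3]=2, prod[4]=4.
prod[5] = max(1*4, 2*3, 3*2, 4*1) = 6
prod[6] = max(1*6, 2*4, 3*3, 4*2, 5*1) = 9
prod[7] = max(1*9, 2*6, 3*4, 4*3, 5*2, 6*1) = 12
prod[8] = max(1*12, 2*9, 3*6, …, 6*2, 7*1) = 18
prod[9] = max(1*18, 2*12, 3*9, …, 7*2, 8*1) = 27
One optimal split: 3 + 3 + 3; product 3*3*3 = 27.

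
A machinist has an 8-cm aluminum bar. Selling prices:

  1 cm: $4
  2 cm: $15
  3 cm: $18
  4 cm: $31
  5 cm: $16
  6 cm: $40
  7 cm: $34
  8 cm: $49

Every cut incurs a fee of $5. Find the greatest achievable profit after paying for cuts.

Let net[k] be the best obtainable value from length k. For each k, try every first piece i and keep the best of price[i] + net[k−i] minus the 5 cut fee when i<k.
net[1] = 4
net[2] = max(4+4-5, 15+0) = 15
net[3] = max(4+15-5, 15+4-5, 18+0) = 18
net[4] = max(4+18-5, 15+15-5, 18+4-5, 31+0) = 31
net[5] = max(4+31-5, 15+18-5, 18+15-5, 31+4-5, 16+0) = 30
net[6] = max(4+30-5, 15+31-5, 18+18-5, 31+15-5, 16+4-5, 40+0) = 41
net[7] = max(4+41-5, 15+30-5, 18+31-5, …, 40+4-5, 34+0) = 44
net[8] = max(4+44-5, 15+41-5, 18+30-5, …, 34+4-5, 49+0) = 57
One optimal plan: pieces 4 + 4 (1 cut) → $62 − $5 = $57.

57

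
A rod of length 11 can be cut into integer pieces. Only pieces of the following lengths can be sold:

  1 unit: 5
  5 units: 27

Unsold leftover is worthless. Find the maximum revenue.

59

Consider every possible first cut. f[k] is the best of p[i]+f[k−i] over all sellable i≤k.
f[1] = 5
f[2] = 10  (first piece 1, then f[1]=5)
f[3] = 15  (first piece 1, then f[2]=10)
f[4] = 20  (first piece 1, then f[3]=15)
f[5] = 27
f[6] = 32  (first piece 1, then f[5]=27)
f[7] = 37  (first piece 1, then f[6]=32)
f[8] = 42  (first piece 1, then f[7]=37)
f[9] = 47  (first piece 1, then f[8]=42)
f[10] = 54  (first piece 5, then f[5]=27)
f[11] = 59  (first piece 1, then f[10]=54)
One optimal cutting: 5 + 5 + 1 → 59.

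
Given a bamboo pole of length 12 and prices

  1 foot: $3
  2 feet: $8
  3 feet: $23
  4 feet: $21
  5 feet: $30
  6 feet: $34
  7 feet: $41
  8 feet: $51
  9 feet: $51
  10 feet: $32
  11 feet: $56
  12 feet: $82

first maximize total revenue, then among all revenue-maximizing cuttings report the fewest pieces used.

4

Consider every possible first cut. r[k] is the best of p[i]+r[k−i] over all sellable i≤k.
r[1] = 3
r[2] = max(3+3, 8+0) = 8
r[3] = max(3+8, 8+3, 23+0) = 23
r[4] = max(3+23, 8+8, 23+3, 21+0) = 26
r[5] = max(3+26, 8+23, 23+8, 21+3, 30+0) = 31
r[6] = max(3+31, 8+26, 23+23, 21+8, 30+3, 34+0) = 46
r[7] = max(3+46, 8+31, 23+26, …, 34+3, 41+0) = 49
r[8] = max(3+49, 8+46, 23+31, …, 41+3, 51+0) = 54
r[9] = max(3+54, 8+49, 23+46, …, 51+3, 51+0) = 69
r[10] = max(3+69, 8+54, 23+49, …, 51+3, 32+0) = 72
r[11] = max(3+72, 8+69, 23+54, …, 32+3, 56+0) = 77
r[12] = max(3+77, 8+72, 23+69, …, 56+3, 82+0) = 92
Maximum revenue is $92.
Now minimize piece count subject to staying optimal: for each k, pieces[k] = 1 + min over i with p[i]+r[k−i]=r[k] of pieces[k−i].
pieces[9] = 3
pieces[10] = 4
pieces[11] = 4
pieces[12] = 4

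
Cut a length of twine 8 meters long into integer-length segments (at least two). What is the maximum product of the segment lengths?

Fill P[k] for k=2..8: at each k try every first piece i and multiply by the better of (k−i) uncut or P[k−i].
P[2] = 1×max(1,0) = 1×1 = 1
P[3] = 1×max(2,1) = 1×2 = 2
P[4] = 2×max(2,1) = 2×2 = 4
P[5] = 2×max(3,2) = 2×3 = 6
P[6] = 3×max(3,2) = 3×3 = 9
P[7] = 2×max(5,6) = 2×6 = 12
P[8] = 2×max(6,9) = 2×9 = 18
One optimal split: 3 + 3 + 2; product 3×3×2 = 18.

18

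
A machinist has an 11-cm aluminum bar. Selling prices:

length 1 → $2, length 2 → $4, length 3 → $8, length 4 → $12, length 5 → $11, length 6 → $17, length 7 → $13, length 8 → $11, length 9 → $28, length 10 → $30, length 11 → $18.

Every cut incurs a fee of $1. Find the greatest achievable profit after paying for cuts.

Consider every possible first cut. net[k] is the best of p[i]+net[k−i] over all sellable i≤k, charging 1 whenever i<k.
net[1] = 2
net[2] = max(2+2-1, 4+0) = 4
net[3] = max(2+4-1, 4+2-1, 8+0) = 8
net[4] = max(2+8-1, 4+4-1, 8+2-1, 12+0) = 12
net[5] = max(2+12-1, 4+8-1, 8+4-1, 12+2-1, 11+0) = 13
net[6] = max(2+13-1, 4+12-1, 8+8-1, 12+4-1, 11+2-1, 17+0) = 17
net[7] = max(2+17-1, 4+13-1, 8+12-1, …, 17+2-1, 13+0) = 19
net[8] = max(2+19-1, 4+17-1, 8+13-1, …, 13+2-1, 11+0) = 23
net[9] = max(2+23-1, 4+19-1, 8+17-1, …, 11+2-1, 28+0) = 28
net[10] = max(2+28-1, 4+23-1, 8+19-1, …, 28+2-1, 30+0) = 30
net[11] = max(2+30-1, 4+28-1, 8+23-1, …, 30+2-1, 18+0) = 31
One optimal plan: pieces 10 + 1 (1 cut) → $32 − $1 = $31.

31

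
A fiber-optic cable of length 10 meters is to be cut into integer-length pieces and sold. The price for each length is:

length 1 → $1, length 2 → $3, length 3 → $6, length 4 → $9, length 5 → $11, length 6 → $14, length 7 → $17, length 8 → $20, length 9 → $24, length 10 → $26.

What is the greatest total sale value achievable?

Build R[k] bottom-up: R[k] = max over allowed piece i of (p[i] + R[k−i]).
R[1] = 1
R[2] = max(1+1, 3+0) = 3
R[3] = max(1+3, 3+1, 6+0) = 6
R[4] = max(1+6, 3+3, 6+1, 9+0) = 9
R[5] = max(1+9, 3+6, 6+3, 9+1, 11+0) = 11
R[6] = max(1+11, 3+9, 6+6, 9+3, 11+1, 14+0) = 14
R[7] = max(1+14, 3+11, 6+9, …, 14+1, 17+0) = 17
R[8] = max(1+17, 3+14, 6+11, …, 17+1, 20+0) = 20
R[9] = max(1+20, 3+17, 6+14, …, 20+1, 24+0) = 24
R[10] = max(1+24, 3+20, 6+17, …, 24+1, 26+0) = 26
Best is to sell the whole 10-meter piece uncut for $26.

26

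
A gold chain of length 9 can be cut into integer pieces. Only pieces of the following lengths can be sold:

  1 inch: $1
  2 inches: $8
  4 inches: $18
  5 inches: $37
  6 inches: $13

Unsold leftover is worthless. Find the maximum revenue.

Let f[k] be the best obtainable value from length k. For each k, try every first piece i and keep the best of price[i] + f[k−i].
f[1] = 1
f[2] = max(1+1, 8+0) = 8
f[3] = max(1+8, 8+1) = 9
f[4] = max(1+9, 8+8, 18+0) = 18
f[5] = max(1+18, 8+9, 18+1, 37+0) = 37
f[6] = max(1+37, 8+18, 18+8, 37+1, 13+0) = 38
f[7] = max(1+38, 8+37, 18+9, 37+8, 13+1) = 45
f[8] = max(1+45, 8+38, 18+18, 37+9, 13+8) = 46
f[9] = max(1+46, 8+45, 18+37, 37+18, 13+9) = 55
One optimal cutting: 5 + 4 → $55.

55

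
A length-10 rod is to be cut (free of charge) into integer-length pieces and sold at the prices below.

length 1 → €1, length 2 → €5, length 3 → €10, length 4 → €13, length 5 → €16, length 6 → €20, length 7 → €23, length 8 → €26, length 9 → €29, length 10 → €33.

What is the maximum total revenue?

33

Consider every possible first cut. r[k] is the best of p[i]+r[k−i] over all sellable i≤k.
r[1] = 1
r[2] = 5
r[3] = 10
r[4] = 13
r[5] = 16
r[6] = 20  (first piece 3, then r[3]=10)
r[7] = 23  (first piece 3, then r[4]=13)
r[8] = 26  (first piece 3, then r[5]=16)
r[9] = 30  (first piece 3, then r[6]=20)
r[10] = 33  (first piece 3, then r[7]=23)
One optimal cutting: 4 + 3 + 3 → €13 + €10 + €10 = €33.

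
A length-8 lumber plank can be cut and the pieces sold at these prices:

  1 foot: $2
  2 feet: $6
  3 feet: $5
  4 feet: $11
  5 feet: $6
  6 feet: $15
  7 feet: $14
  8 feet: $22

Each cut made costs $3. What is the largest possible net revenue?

Let r[k] be the best obtainable value from length k. For each k, try every first piece i and keep the best of price[i] + r[k−i] minus the 3 cut fee when i<k.
r[1] = 2
r[2] = 6
r[3] = 5  (first piece 1, then r[2]=6)
r[4] = 11
r[5] = 10  (first piece 1, then r[4]=11)
r[6] = 15
r[7] = 14  (first piece 1, then r[6]=15)
r[8] = 22
Best is to make no cuts and sell whole for $22.

22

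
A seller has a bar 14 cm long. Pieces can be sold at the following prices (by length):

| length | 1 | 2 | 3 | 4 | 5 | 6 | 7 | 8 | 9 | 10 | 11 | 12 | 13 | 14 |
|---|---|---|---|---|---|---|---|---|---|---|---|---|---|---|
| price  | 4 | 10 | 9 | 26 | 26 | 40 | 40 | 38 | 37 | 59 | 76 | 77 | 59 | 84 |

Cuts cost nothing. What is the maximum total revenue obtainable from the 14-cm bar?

92

Build r[k] bottom-up: r[k] = max over allowed piece i of (p[i] + r[k−i]).
r[1] = 4
r[2] = max(4+4, 10+0) = 10
r[3] = max(4+10, 10+4, 9+0) = 14
r[4] = max(4+14, 10+10, 9+4, 26+0) = 26
r[5] = max(4+26, 10+14, 9+10, 26+4, 26+0) = 30
r[6] = max(4+30, 10+26, 9+14, 26+10, 26+4, 40+0) = 40
r[7] = max(4+40, 10+30, 9+26, …, 40+4, 40+0) = 44
r[8] = max(4+44, 10+40, 9+30, …, 40+4, 38+0) = 52
r[9] = max(4+52, 10+44, 9+40, …, 38+4, 37+0) = 56
r[10] = max(4+56, 10+52, 9+44, …, 37+4, 59+0) = 66
r[11] = max(4+66, 10+56, 9+52, …, 59+4, 76+0) = 76
r[12] = max(4+76, 10+66, 9+56, …, 76+4, 77+0) = 80
r[13] = max(4+80, 10+76, 9+66, …, 77+4, 59+0) = 86
r[14] = max(4+86, 10+80, 9+76, …, 59+4, 84+0) = 92
One optimal cutting: 6 + 4 + 4 → $40 + $26 + $26 = $92.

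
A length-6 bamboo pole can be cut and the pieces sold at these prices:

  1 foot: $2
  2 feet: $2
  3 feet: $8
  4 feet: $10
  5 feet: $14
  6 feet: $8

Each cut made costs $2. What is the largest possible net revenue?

14

Consider every possible first cut. net[k] is the best of p[i]+net[k−i] over all sellable i≤k, charging 2 whenever i<k.
net[1] = 2
net[2] = 2  (first piece 1, then net[1]=2)
net[3] = 8
net[4] = 10
net[5] = 14
net[6] = 14  (first piece 1, then net[5]=14)
One optimal plan: pieces 5 + 1 (1 cut) → $16 − $2 = $14.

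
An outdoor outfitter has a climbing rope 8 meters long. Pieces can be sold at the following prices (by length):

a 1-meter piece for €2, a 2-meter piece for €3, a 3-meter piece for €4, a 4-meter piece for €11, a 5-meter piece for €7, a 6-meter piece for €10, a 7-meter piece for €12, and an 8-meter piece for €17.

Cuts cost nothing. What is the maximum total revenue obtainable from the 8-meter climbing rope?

Let best[k] be the best obtainable value from length k. For each k, try every first piece i and keep the best of price[i] + best[k−i].
best[1] = 2
best[2] = max(2+2, 3+0) = 4
best[3] = max(2+4, 3+2, 4+0) = 6
best[4] = max(2+6, 3+4, 4+2, 11+0) = 11
best[5] = max(2+11, 3+6, 4+4, 11+2, 7+0) = 13
best[6] = max(2+13, 3+11, 4+6, 11+4, 7+2, 10+0) = 15
best[7] = max(2+15, 3+13, 4+11, …, 10+2, 12+0) = 17
best[8] = max(2+17, 3+15, 4+13, …, 12+2, 17+0) = 22
One optimal cutting: 4 + 4 → €11 + €11 = €22.

22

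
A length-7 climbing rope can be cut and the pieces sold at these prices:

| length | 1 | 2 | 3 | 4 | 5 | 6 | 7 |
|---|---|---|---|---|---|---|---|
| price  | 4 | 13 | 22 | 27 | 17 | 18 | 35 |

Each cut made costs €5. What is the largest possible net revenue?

44

Consider every possible first cut. net[k] is the best of p[i]+net[k−i] over all sellable i≤k, charging 5 whenever i<k.
net[1] = 4
net[2] = 13
net[3] = 22
net[4] = 27
net[5] = 30  (first piece 2, then net[3]=22)
net[6] = 39  (first piece 3, then net[3]=22)
net[7] = 44  (first piece 3, then net[4]=27)
One optimal plan: pieces 4 + 3 (1 cut) → €49 − €5 = €44.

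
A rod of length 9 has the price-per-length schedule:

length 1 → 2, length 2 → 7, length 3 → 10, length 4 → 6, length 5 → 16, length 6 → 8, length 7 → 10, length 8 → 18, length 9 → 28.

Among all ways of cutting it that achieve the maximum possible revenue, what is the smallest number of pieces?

4

Consider every possible first cut. r[k] is the best of p[i]+r[k−i] over all sellable i≤k.
r[1] = 2
r[2] = max(2+2, 7+0) = 7
r[3] = max(2+7, 7+2, 10+0) = 10
r[4] = max(2+10, 7+7, 10+2, 6+0) = 14
r[5] = max(2+14, 7+10, 10+7, 6+2, 16+0) = 17
r[6] = max(2+17, 7+14, 10+10, 6+7, 16+2, 8+0) = 21
r[7] = max(2+21, 7+17, 10+14, …, 8+2, 10+0) = 24
r[8] = max(2+24, 7+21, 10+17, …, 10+2, 18+0) = 28
r[9] = max(2+28, 7+24, 10+21, …, 18+2, 28+0) = 31
Maximum revenue is 31.
Now minimize piece count subject to staying optimal: for each k, pieces[k] = 1 + min over i with p[i]+r[k−i]=r[k] of pieces[k−i].
pieces[6] = 3
pieces[7] = 3
pieces[8] = 4
pieces[9] = 4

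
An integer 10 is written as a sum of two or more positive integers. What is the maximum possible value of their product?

36

Define m[k] = max over 1≤i<k of i · max(k−i, m[k−i]); the inner max lets the remainder stay uncut if that's better.
m[2] = 1*max(1,0) = 1*1 = 1
m[3] = 1*max(2,1) = 1*2 = 2
m[4] = 2*max(2,1) = 2*2 = 4
m[5] = 2*max(3,2) = 2*3 = 6
m[6] = 3*max(3,2) = 3*3 = 9
m[7] = 2*max(5,6) = 2*6 = 12
m[8] = 2*max(6,9) = 2*9 = 18
m[9] = 3*max(6,9) = 3*9 = 27
m[10] = 2*max(8,18) = 2*18 = 36
One optimal split: 3 + 3 + 2 + 2; product 3*3*2*2 = 36.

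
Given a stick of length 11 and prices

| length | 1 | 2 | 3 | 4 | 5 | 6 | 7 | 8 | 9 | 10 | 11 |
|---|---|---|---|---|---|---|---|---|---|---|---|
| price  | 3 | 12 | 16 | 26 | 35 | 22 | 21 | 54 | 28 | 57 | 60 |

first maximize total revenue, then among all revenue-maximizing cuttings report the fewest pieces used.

3

Build r[k] bottom-up: r[k] = max over allowed piece i of (p[i] + r[k−i]).
r[1] = 3
r[2] = 12
r[3] = 16
r[4] = 26
r[5] = 35
r[6] = 38  (first piece 1, then r[5]=35)
r[7] = 47  (first piece 2, then r[5]=35)
r[8] = 54
r[9] = 61  (first piece 4, then r[5]=35)
r[10] = 70  (first piece 5, then r[5]=35)
r[11] = 73  (first piece 1, then r[10]=70)
Maximum revenue is $73.
Now minimize piece count subject to staying optimal: for each k, pieces[k] = 1 + min over i with p[i]+r[k−i]=r[k] of pieces[k−i].
pieces[8] = 1
pieces[9] = 2
pieces[10] = 2
pieces[11] = 3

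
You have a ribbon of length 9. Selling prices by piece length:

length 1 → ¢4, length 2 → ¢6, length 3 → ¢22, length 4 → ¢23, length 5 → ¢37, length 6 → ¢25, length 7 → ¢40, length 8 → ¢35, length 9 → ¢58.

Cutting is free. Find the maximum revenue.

Consider every possible first cut. r[k] is the best of p[i]+r[k−i] over all sellable i≤k.
r[1] = 4
r[2] = 8  (first piece 1, then r[1]=4)
r[3] = 22
r[4] = 26  (first piece 1, then r[3]=22)
r[5] = 37
r[6] = 44  (first piece 3, then r[3]=22)
r[7] = 48  (first piece 1, then r[6]=44)
r[8] = 59  (first piece 3, then r[5]=37)
r[9] = 66  (first piece 3, then r[6]=44)
One optimal cutting: 3 + 3 + 3 → ¢22 + ¢22 + ¢22 = ¢66.

66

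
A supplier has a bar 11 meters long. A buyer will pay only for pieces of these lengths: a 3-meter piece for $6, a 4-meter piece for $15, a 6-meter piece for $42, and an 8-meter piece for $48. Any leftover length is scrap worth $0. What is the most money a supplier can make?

57

Let best[k] be the best obtainable value from length k. For each k, try every first piece i and keep the best of price[i] + best[k−i].
best[1] = 0
best[2] = 0
best[3] = 6
best[4] = max(6+0, 15+0) = 15
best[5] = max(6+0, 15+0) = 15
best[6] = max(6+6, 15+0, 42+0) = 42
best[7] = max(6+15, 15+6, 42+0) = 42
best[8] = max(6+15, 15+15, 42+0, 48+0) = 48
best[9] = max(6+42, 15+15, 42+6, 48+0) = 48
best[10] = max(6+42, 15+42, 42+15, 48+0) = 57
best[11] = max(6+48, 15+42, 42+15, 48+6) = 57
One optimal cutting: pieces 6 + 4 with 1 meter of scrap → $57.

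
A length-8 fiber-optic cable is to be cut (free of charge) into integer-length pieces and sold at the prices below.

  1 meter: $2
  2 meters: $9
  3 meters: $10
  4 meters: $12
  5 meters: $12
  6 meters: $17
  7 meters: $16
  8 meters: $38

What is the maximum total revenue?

Build R[k] bottom-up: R[k] = max over allowed piece i of (p[i] + R[k−i]).
R[1] = 2
R[2] = max(2+2, 9+0) = 9
R[3] = max(2+9, 9+2, 10+0) = 11
R[4] = max(2+11, 9+9, 10+2, 12+0) = 18
R[5] = max(2+18, 9+11, 10+9, 12+2, 12+0) = 20
R[6] = max(2+20, 9+18, 10+11, 12+9, 12+2, 17+0) = 27
R[7] = max(2+27, 9+20, 10+18, …, 17+2, 16+0) = 29
R[8] = max(2+29, 9+27, 10+20, …, 16+2, 38+0) = 38
Best is to sell the whole 8-meter piece uncut for $38.

38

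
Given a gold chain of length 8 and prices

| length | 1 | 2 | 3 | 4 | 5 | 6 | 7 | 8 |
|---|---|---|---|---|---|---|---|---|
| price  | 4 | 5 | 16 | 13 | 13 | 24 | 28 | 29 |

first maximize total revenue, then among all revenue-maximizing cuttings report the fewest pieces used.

4

Let r[k] be the best obtainable value from length k. For each k, try every first piece i and keep the best of price[i] + r[k−i].
r[1] = 4
r[2] = max(4+4, 5+0) = 8
r[3] = max(4+8, 5+4, 16+0) = 16
r[4] = max(4+16, 5+8, 16+4, 13+0) = 20
r[5] = max(4+20, 5+16, 16+8, 13+4, 13+0) = 24
r[6] = max(4+24, 5+20, 16+16, 13+8, 13+4, 24+0) = 32
r[7] = max(4+32, 5+24, 16+20, …, 24+4, 28+0) = 36
r[8] = max(4+36, 5+32, 16+24, …, 28+4, 29+0) = 40
Maximum revenue is $40.
Now minimize piece count subject to staying optimal: for each k, pieces[k] = 1 + min over i with p[i]+r[k−i]=r[k] of pieces[k−i].
pieces[5] = 3
pieces[6] = 2
pieces[7] = 3
pieces[8] = 4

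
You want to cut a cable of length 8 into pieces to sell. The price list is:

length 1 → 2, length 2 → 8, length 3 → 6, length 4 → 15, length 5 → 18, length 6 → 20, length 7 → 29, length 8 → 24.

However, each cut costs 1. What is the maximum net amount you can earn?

Let r[k] be the best obtainable value from length k. For each k, try every first piece i and keep the best of price[i] + r[k−i] minus the 1 cut fee when i<k.
r[1] = 2
r[2] = 8
r[3] = 9  (first piece 1, then r[2]=8)
r[4] = 15  (first piece 2, then r[2]=8)
r[5] = 18
r[6] = 22  (first piece 2, then r[4]=15)
r[7] = 29
r[8] = 30  (first piece 1, then r[7]=29)
One optimal plan: pieces 7 + 1 (1 cut) → 31 − 1 = 30.

30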